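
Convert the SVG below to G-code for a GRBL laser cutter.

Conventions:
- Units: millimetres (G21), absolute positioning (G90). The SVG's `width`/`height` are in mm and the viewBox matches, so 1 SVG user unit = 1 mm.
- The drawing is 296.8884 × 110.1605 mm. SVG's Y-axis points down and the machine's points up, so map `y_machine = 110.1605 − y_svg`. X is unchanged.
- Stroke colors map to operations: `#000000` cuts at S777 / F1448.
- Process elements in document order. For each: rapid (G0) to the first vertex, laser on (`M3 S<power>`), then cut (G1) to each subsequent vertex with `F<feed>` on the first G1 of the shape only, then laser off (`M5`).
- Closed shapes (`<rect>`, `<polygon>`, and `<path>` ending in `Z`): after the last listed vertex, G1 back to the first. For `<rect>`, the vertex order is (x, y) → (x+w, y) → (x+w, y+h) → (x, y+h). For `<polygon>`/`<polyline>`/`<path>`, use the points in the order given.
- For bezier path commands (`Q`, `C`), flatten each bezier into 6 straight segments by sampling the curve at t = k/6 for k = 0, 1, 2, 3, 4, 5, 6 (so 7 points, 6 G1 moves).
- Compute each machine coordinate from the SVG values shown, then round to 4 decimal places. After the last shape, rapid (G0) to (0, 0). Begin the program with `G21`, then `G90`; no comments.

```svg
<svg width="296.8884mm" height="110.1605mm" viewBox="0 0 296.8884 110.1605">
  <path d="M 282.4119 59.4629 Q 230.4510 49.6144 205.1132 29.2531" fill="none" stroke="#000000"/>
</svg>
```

viewBox `0 0 296.8884 110.1605` with mm width/height → 1 unit = 1 mm. Flip: y_m = 110.1605 − y_svg.

**Shape 1** — `<path>` quadratic bezier, stroke `#000000` → cut (S777, F1448). Control points (SVG): P0=(282.4119,59.4629), P1=(230.4510,49.6144), P2=(205.1132,29.2531); sampled at t=k/6. Machine vertices: (282.4119,50.6976) → (265.8311,54.2725) → (250.7294,58.4314) → (237.1068,63.1743) → (224.9632,68.5013) → (214.2987,74.4123) → (205.1132,80.9074). Open path.

G21
G90
G0 X282.4119 Y50.6976
M3 S777
G1 X265.8311 Y54.2725 F1448
G1 X250.7294 Y58.4314
G1 X237.1068 Y63.1743
G1 X224.9632 Y68.5013
G1 X214.2987 Y74.4123
G1 X205.1132 Y80.9074
M5
G0 X0.0000 Y0.0000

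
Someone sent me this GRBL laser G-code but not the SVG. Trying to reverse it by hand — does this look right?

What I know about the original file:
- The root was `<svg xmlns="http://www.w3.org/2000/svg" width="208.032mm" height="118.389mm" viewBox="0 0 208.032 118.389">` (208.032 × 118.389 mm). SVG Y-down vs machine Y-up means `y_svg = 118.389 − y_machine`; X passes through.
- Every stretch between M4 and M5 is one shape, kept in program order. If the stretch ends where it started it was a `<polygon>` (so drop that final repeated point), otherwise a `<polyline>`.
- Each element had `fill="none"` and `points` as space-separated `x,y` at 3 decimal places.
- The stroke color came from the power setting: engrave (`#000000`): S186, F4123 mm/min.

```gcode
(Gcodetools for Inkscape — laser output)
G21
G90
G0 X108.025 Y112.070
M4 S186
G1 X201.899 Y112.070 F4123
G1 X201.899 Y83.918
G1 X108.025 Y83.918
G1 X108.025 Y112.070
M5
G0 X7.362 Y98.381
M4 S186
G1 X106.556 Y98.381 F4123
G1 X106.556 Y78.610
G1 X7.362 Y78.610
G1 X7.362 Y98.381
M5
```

y_svg = 118.389 − y_m. Every run uses S186, so all elements get stroke `#000000` (engrave).

[1] closed run; points: 108.025,6.319 201.899,6.319 201.899,34.471 108.025,34.471

[2] closed run; points: 7.362,20.008 106.556,20.008 106.556,39.779 7.362,39.779

<svg xmlns="http://www.w3.org/2000/svg" width="208.032mm" height="118.389mm" viewBox="0 0 208.032 118.389">
  <polygon points="108.025,6.319 201.899,6.319 201.899,34.471 108.025,34.471" fill="none" stroke="#000000"/>
  <polygon points="7.362,20.008 106.556,20.008 106.556,39.779 7.362,39.779" fill="none" stroke="#000000"/>
</svg>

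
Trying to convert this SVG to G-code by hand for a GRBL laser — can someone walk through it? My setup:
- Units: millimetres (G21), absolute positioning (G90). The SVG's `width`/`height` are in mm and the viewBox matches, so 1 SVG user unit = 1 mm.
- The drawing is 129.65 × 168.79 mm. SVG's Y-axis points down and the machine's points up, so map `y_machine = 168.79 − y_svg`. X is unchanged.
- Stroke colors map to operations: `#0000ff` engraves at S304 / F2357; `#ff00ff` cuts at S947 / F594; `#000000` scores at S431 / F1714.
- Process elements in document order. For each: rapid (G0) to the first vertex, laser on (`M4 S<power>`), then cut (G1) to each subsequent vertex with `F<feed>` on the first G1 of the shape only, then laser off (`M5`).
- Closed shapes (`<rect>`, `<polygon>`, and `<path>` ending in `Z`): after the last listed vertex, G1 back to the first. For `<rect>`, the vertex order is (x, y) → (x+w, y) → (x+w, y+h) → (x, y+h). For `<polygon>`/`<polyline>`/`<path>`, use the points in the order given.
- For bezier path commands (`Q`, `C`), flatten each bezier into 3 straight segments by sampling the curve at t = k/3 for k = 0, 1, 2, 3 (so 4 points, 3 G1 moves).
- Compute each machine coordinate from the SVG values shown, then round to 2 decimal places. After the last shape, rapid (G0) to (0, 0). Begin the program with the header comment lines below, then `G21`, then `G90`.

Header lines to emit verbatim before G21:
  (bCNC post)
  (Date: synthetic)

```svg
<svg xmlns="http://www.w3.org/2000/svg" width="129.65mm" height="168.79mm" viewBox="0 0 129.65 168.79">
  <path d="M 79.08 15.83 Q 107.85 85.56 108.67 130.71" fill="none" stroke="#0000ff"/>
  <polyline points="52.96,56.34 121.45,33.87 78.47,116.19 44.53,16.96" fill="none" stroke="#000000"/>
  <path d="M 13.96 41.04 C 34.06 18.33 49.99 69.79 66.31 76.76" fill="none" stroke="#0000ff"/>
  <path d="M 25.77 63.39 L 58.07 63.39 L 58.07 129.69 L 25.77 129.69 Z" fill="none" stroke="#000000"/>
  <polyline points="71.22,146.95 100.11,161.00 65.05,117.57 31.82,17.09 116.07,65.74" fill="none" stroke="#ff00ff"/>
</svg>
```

Since the viewBox matches the mm dimensions, user units are millimetres directly. The only transform is the Y-flip y_m = 168.79 − y_svg.

Shape 1 is a quadratic bezier drawn with `<path>`. Its stroke #0000ff means engrave at S304, F2357. After flipping Y the toolpath is (79.08,152.96) → (95.15,109.20) → (105.02,70.91) → (108.67,38.08).

Shape 2 is a open polyline drawn with `<polyline>`. Its stroke #000000 means score at S431, F1714. After flipping Y the toolpath is (52.96,112.45) → (121.45,134.92) → (78.47,52.60) → (44.53,151.83).

Shape 3 is a cubic bezier drawn with `<path>`. Its stroke #0000ff means engrave at S304, F2357. After flipping Y the toolpath is (13.96,127.75) → (32.84,130.13) → (49.95,109.44) → (66.31,92.03).

Shape 4 is a rectangle drawn with `<path>`. Its stroke #000000 means score at S431, F1714. After flipping Y the toolpath is (25.77,105.40) → (58.07,105.40) → (58.07,39.10) → (25.77,39.10) → (25.77,105.40), returning to the start.

Shape 5 is a open polyline drawn with `<polyline>`. Its stroke #ff00ff means cut at S947, F594. After flipping Y the toolpath is (71.22,21.84) → (100.11,7.79) → (65.05,51.22) → (31.82,151.70) → (116.07,103.05).

(bCNC post)
(Date: synthetic)
G21
G90
G0 X79.08 Y152.96
M4 S304
G1 X95.15 Y109.20 F2357
G1 X105.02 Y70.91
G1 X108.67 Y38.08
M5
G0 X52.96 Y112.45
M4 S431
G1 X121.45 Y134.92 F1714
G1 X78.47 Y52.60
G1 X44.53 Y151.83
M5
G0 X13.96 Y127.75
M4 S304
G1 X32.84 Y130.13 F2357
G1 X49.95 Y109.44
G1 X66.31 Y92.03
M5
G0 X25.77 Y105.40
M4 S431
G1 X58.07 Y105.40 F1714
G1 X58.07 Y39.10
G1 X25.77 Y39.10
G1 X25.77 Y105.40
M5
G0 X71.22 Y21.84
M4 S947
G1 X100.11 Y7.79 F594
G1 X65.05 Y51.22
G1 X31.82 Y151.70
G1 X116.07 Y103.05
M5
G0 X0.00 Y0.00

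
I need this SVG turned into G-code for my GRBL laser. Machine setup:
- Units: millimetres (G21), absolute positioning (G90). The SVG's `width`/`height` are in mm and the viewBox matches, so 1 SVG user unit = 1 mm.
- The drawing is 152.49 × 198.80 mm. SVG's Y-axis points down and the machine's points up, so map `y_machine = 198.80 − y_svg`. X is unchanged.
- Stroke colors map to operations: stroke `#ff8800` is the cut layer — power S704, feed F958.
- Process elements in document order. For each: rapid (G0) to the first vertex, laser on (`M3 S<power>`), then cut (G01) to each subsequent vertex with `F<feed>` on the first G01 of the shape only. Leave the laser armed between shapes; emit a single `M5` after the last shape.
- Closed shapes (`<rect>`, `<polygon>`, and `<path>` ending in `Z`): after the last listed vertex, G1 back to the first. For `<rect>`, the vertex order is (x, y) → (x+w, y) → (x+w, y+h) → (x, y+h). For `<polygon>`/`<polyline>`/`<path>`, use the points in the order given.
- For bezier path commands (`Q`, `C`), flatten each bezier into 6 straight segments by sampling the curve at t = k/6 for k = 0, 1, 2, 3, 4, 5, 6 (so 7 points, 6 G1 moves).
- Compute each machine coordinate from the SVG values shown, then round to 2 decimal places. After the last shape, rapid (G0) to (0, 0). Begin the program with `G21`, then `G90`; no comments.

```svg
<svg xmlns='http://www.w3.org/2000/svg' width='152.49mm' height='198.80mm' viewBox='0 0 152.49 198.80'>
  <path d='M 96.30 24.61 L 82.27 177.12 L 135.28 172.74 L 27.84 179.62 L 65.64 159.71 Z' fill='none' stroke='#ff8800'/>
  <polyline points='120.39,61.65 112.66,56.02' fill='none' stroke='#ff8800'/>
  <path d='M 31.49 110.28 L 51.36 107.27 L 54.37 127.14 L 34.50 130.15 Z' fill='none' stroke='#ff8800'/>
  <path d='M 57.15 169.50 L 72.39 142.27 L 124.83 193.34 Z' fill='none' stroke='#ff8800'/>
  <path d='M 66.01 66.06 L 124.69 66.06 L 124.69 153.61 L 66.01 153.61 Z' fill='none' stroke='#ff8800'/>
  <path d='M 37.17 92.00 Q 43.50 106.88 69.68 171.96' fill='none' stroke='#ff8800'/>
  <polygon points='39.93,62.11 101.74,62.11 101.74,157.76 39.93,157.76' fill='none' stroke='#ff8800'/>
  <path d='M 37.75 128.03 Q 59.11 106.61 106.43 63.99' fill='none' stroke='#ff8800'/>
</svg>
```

G21
G90
G0 X96.30 Y174.19
M3 S704
G01 X82.27 Y21.68 F958
G01 X135.28 Y26.06
G01 X27.84 Y19.18
G01 X65.64 Y39.09
G01 X96.30 Y174.19
G0 X120.39 Y137.15
M3 S704
G01 X112.66 Y142.78 F958
G0 X31.49 Y88.52
M3 S704
G01 X51.36 Y91.53 F958
G01 X54.37 Y71.66
G01 X34.50 Y68.65
G01 X31.49 Y88.52
G0 X57.15 Y29.30
M3 S704
G01 X72.39 Y56.53 F958
G01 X124.83 Y5.46
G01 X57.15 Y29.30
G0 X66.01 Y132.74
M3 S704
G01 X124.69 Y132.74 F958
G01 X124.69 Y45.19
G01 X66.01 Y45.19
G01 X66.01 Y132.74
G0 X37.17 Y106.80
M3 S704
G01 X39.83 Y100.45 F958
G01 X43.60 Y91.30
G01 X48.46 Y79.37
G01 X54.43 Y64.65
G01 X61.50 Y47.14
G01 X69.68 Y26.84
G0 X39.93 Y136.69
M3 S704
G01 X101.74 Y136.69 F958
G01 X101.74 Y41.04
G01 X39.93 Y41.04
G01 X39.93 Y136.69
G0 X37.75 Y70.77
M3 S704
G01 X45.59 Y78.50 F958
G01 X54.87 Y87.41
G01 X65.60 Y97.49
G01 X77.77 Y108.75
G01 X91.38 Y121.19
G01 X106.43 Y134.81
M5
G0 X0.00 Y0.00

Since the viewBox matches the mm dimensions, user units are millimetres directly. The only transform is the Y-flip y_m = 198.80 − y_svg.

Shape 1 is a closed polygon drawn with `<path>`. Its stroke #ff8800 means cut at S704, F958. After flipping Y the toolpath is (96.30,174.19) → (82.27,21.68) → (135.28,26.06) → (27.84,19.18) → (65.64,39.09) → (96.30,174.19), returning to the start.

Shape 2 is a line segment drawn with `<polyline>`. Its stroke #ff8800 means cut at S704, F958. After flipping Y the toolpath is (120.39,137.15) → (112.66,142.78).

Shape 3 is a regular polygon drawn with `<path>`. Its stroke #ff8800 means cut at S704, F958. After flipping Y the toolpath is (31.49,88.52) → (51.36,91.53) → (54.37,71.66) → (34.50,68.65) → (31.49,88.52), returning to the start.

Shape 4 is a closed polygon drawn with `<path>`. Its stroke #ff8800 means cut at S704, F958. After flipping Y the toolpath is (57.15,29.30) → (72.39,56.53) → (124.83,5.46) → (57.15,29.30), returning to the start.

Shape 5 is a rectangle drawn with `<path>`. Its stroke #ff8800 means cut at S704, F958. After flipping Y the toolpath is (66.01,132.74) → (124.69,132.74) → (124.69,45.19) → (66.01,45.19) → (66.01,132.74), returning to the start.

Shape 6 is a quadratic bezier drawn with `<path>`. Its stroke #ff8800 means cut at S704, F958. After flipping Y the toolpath is (37.17,106.80) → (39.83,100.45) → (43.60,91.30) → (48.46,79.37) → (54.43,64.65) → (61.50,47.14) → (69.68,26.84).

Shape 7 is a rectangle drawn with `<polygon>`. Its stroke #ff8800 means cut at S704, F958. After flipping Y the toolpath is (39.93,136.69) → (101.74,136.69) → (101.74,41.04) → (39.93,41.04) → (39.93,136.69), returning to the start.

Shape 8 is a quadratic bezier drawn with `<path>`. Its stroke #ff8800 means cut at S704, F958. After flipping Y the toolpath is (37.75,70.77) → (45.59,78.50) → (54.87,87.41) → (65.60,97.49) → (77.77,108.75) → (91.38,121.19) → (106.43,134.81).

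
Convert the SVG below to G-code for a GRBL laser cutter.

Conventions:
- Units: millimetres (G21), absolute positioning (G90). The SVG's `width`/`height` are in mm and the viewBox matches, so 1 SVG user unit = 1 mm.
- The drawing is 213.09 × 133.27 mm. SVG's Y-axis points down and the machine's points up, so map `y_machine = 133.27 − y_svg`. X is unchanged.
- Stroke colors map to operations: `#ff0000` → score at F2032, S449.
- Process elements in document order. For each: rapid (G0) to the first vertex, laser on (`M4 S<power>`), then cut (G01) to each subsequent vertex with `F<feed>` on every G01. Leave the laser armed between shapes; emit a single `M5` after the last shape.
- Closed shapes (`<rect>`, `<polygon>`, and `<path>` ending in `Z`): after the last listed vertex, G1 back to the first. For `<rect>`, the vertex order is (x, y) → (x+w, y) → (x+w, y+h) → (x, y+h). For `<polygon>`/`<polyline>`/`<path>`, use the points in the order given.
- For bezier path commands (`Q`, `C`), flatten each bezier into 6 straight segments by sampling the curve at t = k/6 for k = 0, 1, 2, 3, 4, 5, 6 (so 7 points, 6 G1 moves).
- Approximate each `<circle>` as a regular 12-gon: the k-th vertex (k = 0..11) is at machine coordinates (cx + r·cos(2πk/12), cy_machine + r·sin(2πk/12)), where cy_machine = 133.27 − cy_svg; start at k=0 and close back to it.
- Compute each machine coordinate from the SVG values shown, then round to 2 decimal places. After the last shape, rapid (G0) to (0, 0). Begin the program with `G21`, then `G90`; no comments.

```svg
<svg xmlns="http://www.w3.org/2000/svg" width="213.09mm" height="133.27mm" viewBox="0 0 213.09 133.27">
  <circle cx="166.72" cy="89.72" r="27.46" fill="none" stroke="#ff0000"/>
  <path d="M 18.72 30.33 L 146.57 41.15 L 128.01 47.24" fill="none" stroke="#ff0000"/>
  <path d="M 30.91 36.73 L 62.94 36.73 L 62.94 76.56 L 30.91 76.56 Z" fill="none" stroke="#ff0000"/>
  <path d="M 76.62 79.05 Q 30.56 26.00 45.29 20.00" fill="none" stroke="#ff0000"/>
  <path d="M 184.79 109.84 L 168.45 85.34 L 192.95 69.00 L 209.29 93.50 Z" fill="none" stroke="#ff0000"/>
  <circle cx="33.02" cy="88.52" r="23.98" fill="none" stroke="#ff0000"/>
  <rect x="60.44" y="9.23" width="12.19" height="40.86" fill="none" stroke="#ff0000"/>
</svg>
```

1 u = 1 mm; y_m = 133.27 − y.

[1] `<circle>` circle, #ff0000→score S449 F2032: (194.18,43.55) → (190.50,57.28) → (180.45,67.33) → (166.72,71.01) → (152.99,67.33) → (142.94,57.28) → (139.26,43.55) → (142.94,29.82) → (152.99,19.77) → (166.72,16.09) → (180.45,19.77) → (190.50,29.82) → (194.18,43.55) (closed)

[2] `<path>` open polyline, #ff0000→score S449 F2032: (18.72,102.94) → (146.57,92.12) → (128.01,86.03)

[3] `<path>` rectangle, #ff0000→score S449 F2032: (30.91,96.54) → (62.94,96.54) → (62.94,56.71) → (30.91,56.71) → (30.91,96.54) (closed)

[4] `<path>` quadratic bezier, #ff0000→score S449 F2032: (76.62,54.22) → (62.96,70.60) → (52.67,84.36) → (45.76,95.51) → (42.22,104.04) → (42.07,109.96) → (45.29,113.27)

[5] `<path>` regular polygon, #ff0000→score S449 F2032: (184.79,23.43) → (168.45,47.93) → (192.95,64.27) → (209.29,39.77) → (184.79,23.43) (closed)

[6] `<circle>` circle, #ff0000→score S449 F2032: (57.00,44.75) → (53.79,56.74) → (45.01,65.52) → (33.02,68.73) → (21.03,65.52) → (12.25,56.74) → (9.04,44.75) → (12.25,32.76) → (21.03,23.98) → (33.02,20.77) → (45.01,23.98) → (53.79,32.76) → (57.00,44.75) (closed)

[7] `<rect>` rectangle, #ff0000→score S449 F2032: (60.44,124.04) → (72.63,124.04) → (72.63,83.18) → (60.44,83.18) → (60.44,124.04) (closed)

G21
G90
G0 X194.18 Y43.55
M4 S449
G01 X190.50 Y57.28 F2032
G01 X180.45 Y67.33 F2032
G01 X166.72 Y71.01 F2032
G01 X152.99 Y67.33 F2032
G01 X142.94 Y57.28 F2032
G01 X139.26 Y43.55 F2032
G01 X142.94 Y29.82 F2032
G01 X152.99 Y19.77 F2032
G01 X166.72 Y16.09 F2032
G01 X180.45 Y19.77 F2032
G01 X190.50 Y29.82 F2032
G01 X194.18 Y43.55 F2032
G0 X18.72 Y102.94
M4 S449
G01 X146.57 Y92.12 F2032
G01 X128.01 Y86.03 F2032
G0 X30.91 Y96.54
M4 S449
G01 X62.94 Y96.54 F2032
G01 X62.94 Y56.71 F2032
G01 X30.91 Y56.71 F2032
G01 X30.91 Y96.54 F2032
G0 X76.62 Y54.22
M4 S449
G01 X62.96 Y70.60 F2032
G01 X52.67 Y84.36 F2032
G01 X45.76 Y95.51 F2032
G01 X42.22 Y104.04 F2032
G01 X42.07 Y109.96 F2032
G01 X45.29 Y113.27 F2032
G0 X184.79 Y23.43
M4 S449
G01 X168.45 Y47.93 F2032
G01 X192.95 Y64.27 F2032
G01 X209.29 Y39.77 F2032
G01 X184.79 Y23.43 F2032
G0 X57.00 Y44.75
M4 S449
G01 X53.79 Y56.74 F2032
G01 X45.01 Y65.52 F2032
G01 X33.02 Y68.73 F2032
G01 X21.03 Y65.52 F2032
G01 X12.25 Y56.74 F2032
G01 X9.04 Y44.75 F2032
G01 X12.25 Y32.76 F2032
G01 X21.03 Y23.98 F2032
G01 X33.02 Y20.77 F2032
G01 X45.01 Y23.98 F2032
G01 X53.79 Y32.76 F2032
G01 X57.00 Y44.75 F2032
G0 X60.44 Y124.04
M4 S449
G01 X72.63 Y124.04 F2032
G01 X72.63 Y83.18 F2032
G01 X60.44 Y83.18 F2032
G01 X60.44 Y124.04 F2032
M5
G0 X0.00 Y0.00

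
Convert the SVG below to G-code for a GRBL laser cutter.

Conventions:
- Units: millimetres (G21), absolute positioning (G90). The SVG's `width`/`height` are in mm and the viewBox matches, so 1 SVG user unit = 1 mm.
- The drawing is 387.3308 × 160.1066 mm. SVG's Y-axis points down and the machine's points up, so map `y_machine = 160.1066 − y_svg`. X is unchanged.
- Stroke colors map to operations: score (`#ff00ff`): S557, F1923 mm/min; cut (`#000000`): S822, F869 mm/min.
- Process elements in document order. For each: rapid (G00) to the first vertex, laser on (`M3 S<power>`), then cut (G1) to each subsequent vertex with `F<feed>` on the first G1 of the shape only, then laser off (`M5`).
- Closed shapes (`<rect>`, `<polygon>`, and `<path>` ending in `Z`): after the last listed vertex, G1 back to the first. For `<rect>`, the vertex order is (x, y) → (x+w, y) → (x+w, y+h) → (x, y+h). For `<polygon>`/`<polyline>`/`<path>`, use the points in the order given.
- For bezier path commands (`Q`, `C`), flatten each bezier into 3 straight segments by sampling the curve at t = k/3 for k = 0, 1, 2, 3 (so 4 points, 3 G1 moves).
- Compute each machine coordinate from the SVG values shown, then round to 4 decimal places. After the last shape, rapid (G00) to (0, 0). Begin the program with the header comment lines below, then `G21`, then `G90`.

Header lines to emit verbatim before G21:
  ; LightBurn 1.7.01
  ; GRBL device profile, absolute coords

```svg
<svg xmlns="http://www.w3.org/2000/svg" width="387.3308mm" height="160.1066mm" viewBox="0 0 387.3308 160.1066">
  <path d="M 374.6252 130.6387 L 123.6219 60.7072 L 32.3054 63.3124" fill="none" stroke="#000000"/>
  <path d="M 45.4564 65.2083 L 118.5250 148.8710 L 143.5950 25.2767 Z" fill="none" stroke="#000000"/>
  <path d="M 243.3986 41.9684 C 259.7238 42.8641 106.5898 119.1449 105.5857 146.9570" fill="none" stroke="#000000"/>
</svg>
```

1 u = 1 mm; y_m = 160.1066 − y.

[1] `<path>` open polyline, #000000→cut S822 F869: (374.6252,29.4679) → (123.6219,99.3994) → (32.3054,96.7942)

[2] `<path>` closed polygon, #000000→cut S822 F869: (45.4564,94.8983) → (118.5250,11.2356) → (143.5950,134.8299) → (45.4564,94.8983) (closed)

[3] `<path>` cubic bezier, #000000→cut S822 F869: (243.3986,118.1382) → (215.1481,96.7013) → (145.3891,52.5308) → (105.5857,13.1496)

; LightBurn 1.7.01
; GRBL device profile, absolute coords
G21
G90
G00 X374.6252 Y29.4679
M3 S822
G1 X123.6219 Y99.3994 F869
G1 X32.3054 Y96.7942
M5
G00 X45.4564 Y94.8983
M3 S822
G1 X118.5250 Y11.2356 F869
G1 X143.5950 Y134.8299
G1 X45.4564 Y94.8983
M5
G00 X243.3986 Y118.1382
M3 S822
G1 X215.1481 Y96.7013 F869
G1 X145.3891 Y52.5308
G1 X105.5857 Y13.1496
M5
G00 X0.0000 Y0.0000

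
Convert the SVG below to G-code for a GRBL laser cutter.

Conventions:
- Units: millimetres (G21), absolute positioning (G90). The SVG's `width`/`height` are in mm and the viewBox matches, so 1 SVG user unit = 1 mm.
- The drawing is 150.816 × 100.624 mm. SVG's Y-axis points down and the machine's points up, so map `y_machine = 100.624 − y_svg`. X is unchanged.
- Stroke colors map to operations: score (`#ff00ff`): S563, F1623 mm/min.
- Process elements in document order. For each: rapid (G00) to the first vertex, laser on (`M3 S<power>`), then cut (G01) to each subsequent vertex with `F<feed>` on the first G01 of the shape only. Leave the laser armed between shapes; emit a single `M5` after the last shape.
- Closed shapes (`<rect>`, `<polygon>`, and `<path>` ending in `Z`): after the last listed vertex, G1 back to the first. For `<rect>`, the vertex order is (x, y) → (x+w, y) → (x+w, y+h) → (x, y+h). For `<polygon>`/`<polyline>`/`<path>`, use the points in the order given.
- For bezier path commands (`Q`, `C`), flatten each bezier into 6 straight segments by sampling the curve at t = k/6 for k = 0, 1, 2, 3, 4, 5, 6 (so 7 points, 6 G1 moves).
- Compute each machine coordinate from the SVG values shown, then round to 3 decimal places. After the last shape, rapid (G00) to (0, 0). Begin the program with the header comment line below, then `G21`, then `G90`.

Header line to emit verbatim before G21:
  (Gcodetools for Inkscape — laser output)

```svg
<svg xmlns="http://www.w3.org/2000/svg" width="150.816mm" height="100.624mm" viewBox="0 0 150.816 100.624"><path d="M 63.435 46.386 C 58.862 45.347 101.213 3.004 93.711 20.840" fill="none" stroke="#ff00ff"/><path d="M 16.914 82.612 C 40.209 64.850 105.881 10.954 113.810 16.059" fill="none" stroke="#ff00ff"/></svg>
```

(Gcodetools for Inkscape — laser output)
G21
G90
G00 X63.435 Y54.238
M3 S563
G01 X64.611 Y57.730 F1623
G01 X70.919 Y65.286
G01 X79.671 Y74.089
G01 X88.180 Y81.319
G01 X93.756 Y84.157
G01 X93.711 Y79.784
G00 X16.914 Y18.012
M3 S563
G01 X31.629 Y29.464 F1623
G01 X50.627 Y44.295
G01 X71.124 Y59.864
G01 X90.341 Y73.527
G01 X105.497 Y82.641
G01 X113.810 Y84.565
M5
G00 X0.000 Y0.000

Since the viewBox matches the mm dimensions, user units are millimetres directly. The only transform is the Y-flip y_m = 100.624 − y_svg.

Shape 1 is a cubic bezier drawn with `<path>`. Its stroke #ff00ff means score at S563, F1623. After flipping Y the toolpath is (63.435,54.238) → (64.611,57.730) → (70.919,65.286) → (79.671,74.089) → (88.180,81.319) → (93.756,84.157) → (93.711,79.784).

Shape 2 is a cubic bezier drawn with `<path>`. Its stroke #ff00ff means score at S563, F1623. After flipping Y the toolpath is (16.914,18.012) → (31.629,29.464) → (50.627,44.295) → (71.124,59.864) → (90.341,73.527) → (105.497,82.641) → (113.810,84.565).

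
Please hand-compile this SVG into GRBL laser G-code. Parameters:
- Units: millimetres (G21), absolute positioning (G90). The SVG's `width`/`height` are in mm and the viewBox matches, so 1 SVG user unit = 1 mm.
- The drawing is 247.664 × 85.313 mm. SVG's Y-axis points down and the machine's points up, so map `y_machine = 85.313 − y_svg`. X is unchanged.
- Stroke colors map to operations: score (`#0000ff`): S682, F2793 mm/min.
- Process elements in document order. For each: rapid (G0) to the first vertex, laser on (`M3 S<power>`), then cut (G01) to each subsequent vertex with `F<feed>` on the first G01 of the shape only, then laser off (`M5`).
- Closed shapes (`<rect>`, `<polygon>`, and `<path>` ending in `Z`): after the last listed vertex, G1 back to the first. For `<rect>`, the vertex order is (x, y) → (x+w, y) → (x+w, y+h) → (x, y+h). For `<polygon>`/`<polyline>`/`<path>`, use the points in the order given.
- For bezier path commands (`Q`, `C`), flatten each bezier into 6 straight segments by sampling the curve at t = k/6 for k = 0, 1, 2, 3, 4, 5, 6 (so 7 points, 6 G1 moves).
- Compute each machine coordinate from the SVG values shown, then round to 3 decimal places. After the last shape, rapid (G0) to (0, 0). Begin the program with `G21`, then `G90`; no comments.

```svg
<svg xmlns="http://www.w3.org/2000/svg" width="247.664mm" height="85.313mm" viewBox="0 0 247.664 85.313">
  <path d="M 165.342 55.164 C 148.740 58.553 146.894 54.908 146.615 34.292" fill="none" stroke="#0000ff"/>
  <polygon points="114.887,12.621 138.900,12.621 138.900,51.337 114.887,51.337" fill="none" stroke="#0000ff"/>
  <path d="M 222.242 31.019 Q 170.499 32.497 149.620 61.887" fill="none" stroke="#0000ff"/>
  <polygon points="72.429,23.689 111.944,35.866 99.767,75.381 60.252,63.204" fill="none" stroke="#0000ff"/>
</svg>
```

viewBox `0 0 247.664 85.313` with mm width/height → 1 unit = 1 mm. Flip: y_m = 85.313 − y_svg.

**Shape 1** — `<path>` cubic bezier, stroke `#0000ff` → score (S682, F2793). Control points (SVG): P0=(165.342,55.164), P1=(148.740,58.553), P2=(146.894,54.908), P3=(146.615,34.292); sampled at t=k/6. Machine vertices: (165.342,30.149) → (158.210,29.087) → (153.170,29.473) → (149.857,31.583) → (147.905,35.694) → (146.946,42.081) → (146.615,51.021). Open path.

**Shape 2** — `<polygon>` rectangle, stroke `#0000ff` → score (S682, F2793). Machine vertices: (114.887,72.692) → (138.900,72.692) → (138.900,33.976) → (114.887,33.976) → (114.887,72.692). Closed: final G1 returns to the first vertex.

**Shape 3** — `<path>` quadratic bezier, stroke `#0000ff` → score (S682, F2793). Control points (SVG): P0=(222.242,31.019), P1=(170.499,32.497), P2=(149.620,61.887); sampled at t=k/6. Machine vertices: (222.242,54.294) → (205.852,53.026) → (191.176,50.207) → (178.215,45.838) → (166.969,39.918) → (157.437,32.447) → (149.620,23.426). Open path.

**Shape 4** — `<polygon>` regular polygon, stroke `#0000ff` → score (S682, F2793). Machine vertices: (72.429,61.624) → (111.944,49.447) → (99.767,9.932) → (60.252,22.109) → (72.429,61.624). Closed: final G1 returns to the first vertex.

G21
G90
G0 X165.342 Y30.149
M3 S682
G01 X158.210 Y29.087 F2793
G01 X153.170 Y29.473
G01 X149.857 Y31.583
G01 X147.905 Y35.694
G01 X146.946 Y42.081
G01 X146.615 Y51.021
M5
G0 X114.887 Y72.692
M3 S682
G01 X138.900 Y72.692 F2793
G01 X138.900 Y33.976
G01 X114.887 Y33.976
G01 X114.887 Y72.692
M5
G0 X222.242 Y54.294
M3 S682
G01 X205.852 Y53.026 F2793
G01 X191.176 Y50.207
G01 X178.215 Y45.838
G01 X166.969 Y39.918
G01 X157.437 Y32.447
G01 X149.620 Y23.426
M5
G0 X72.429 Y61.624
M3 S682
G01 X111.944 Y49.447 F2793
G01 X99.767 Y9.932
G01 X60.252 Y22.109
G01 X72.429 Y61.624
M5
G0 X0.000 Y0.000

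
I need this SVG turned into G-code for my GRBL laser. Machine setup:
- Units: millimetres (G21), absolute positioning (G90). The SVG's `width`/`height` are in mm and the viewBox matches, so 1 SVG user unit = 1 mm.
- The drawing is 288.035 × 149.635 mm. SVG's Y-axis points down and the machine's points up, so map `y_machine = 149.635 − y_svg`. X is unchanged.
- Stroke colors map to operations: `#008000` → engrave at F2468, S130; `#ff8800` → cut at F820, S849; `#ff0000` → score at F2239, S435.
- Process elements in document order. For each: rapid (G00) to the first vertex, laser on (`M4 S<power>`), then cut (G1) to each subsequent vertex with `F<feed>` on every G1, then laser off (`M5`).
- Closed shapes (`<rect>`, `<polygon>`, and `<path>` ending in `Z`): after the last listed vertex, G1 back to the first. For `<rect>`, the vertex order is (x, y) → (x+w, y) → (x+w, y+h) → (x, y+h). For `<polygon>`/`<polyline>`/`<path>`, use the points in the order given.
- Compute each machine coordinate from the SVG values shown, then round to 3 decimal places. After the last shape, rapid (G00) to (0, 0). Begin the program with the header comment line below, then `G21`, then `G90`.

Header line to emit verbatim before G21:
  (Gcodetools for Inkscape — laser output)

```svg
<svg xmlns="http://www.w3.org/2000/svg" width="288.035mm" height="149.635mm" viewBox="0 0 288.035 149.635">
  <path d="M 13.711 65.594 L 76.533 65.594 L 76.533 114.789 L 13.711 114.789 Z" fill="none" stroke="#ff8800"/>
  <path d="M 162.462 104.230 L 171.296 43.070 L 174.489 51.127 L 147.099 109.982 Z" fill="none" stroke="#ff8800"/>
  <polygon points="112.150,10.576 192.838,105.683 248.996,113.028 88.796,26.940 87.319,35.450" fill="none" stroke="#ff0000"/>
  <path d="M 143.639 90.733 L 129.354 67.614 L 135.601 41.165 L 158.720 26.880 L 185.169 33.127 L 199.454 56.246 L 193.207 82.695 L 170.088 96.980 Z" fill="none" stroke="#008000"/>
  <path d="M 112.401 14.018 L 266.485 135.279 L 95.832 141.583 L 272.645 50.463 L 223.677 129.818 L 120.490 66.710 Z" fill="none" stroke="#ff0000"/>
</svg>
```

(Gcodetools for Inkscape — laser output)
G21
G90
G00 X13.711 Y84.041
M4 S849
G1 X76.533 Y84.041 F820
G1 X76.533 Y34.846 F820
G1 X13.711 Y34.846 F820
G1 X13.711 Y84.041 F820
M5
G00 X162.462 Y45.405
M4 S849
G1 X171.296 Y106.565 F820
G1 X174.489 Y98.508 F820
G1 X147.099 Y39.653 F820
G1 X162.462 Y45.405 F820
M5
G00 X112.150 Y139.059
M4 S435
G1 X192.838 Y43.952 F2239
G1 X248.996 Y36.607 F2239
G1 X88.796 Y122.695 F2239
G1 X87.319 Y114.185 F2239
G1 X112.150 Y139.059 F2239
M5
G00 X143.639 Y58.902
M4 S130
G1 X129.354 Y82.021 F2468
G1 X135.601 Y108.470 F2468
G1 X158.720 Y122.755 F2468
G1 X185.169 Y116.508 F2468
G1 X199.454 Y93.389 F2468
G1 X193.207 Y66.940 F2468
G1 X170.088 Y52.655 F2468
G1 X143.639 Y58.902 F2468
M5
G00 X112.401 Y135.617
M4 S435
G1 X266.485 Y14.356 F2239
G1 X95.832 Y8.052 F2239
G1 X272.645 Y99.172 F2239
G1 X223.677 Y19.817 F2239
G1 X120.490 Y82.925 F2239
G1 X112.401 Y135.617 F2239
M5
G00 X0.000 Y0.000

1 u = 1 mm; y_m = 149.635 − y.

[1] `<path>` rectangle, #ff8800→cut S849 F820: (13.711,84.041) → (76.533,84.041) → (76.533,34.846) → (13.711,34.846) → (13.711,84.041) (closed)

[2] `<path>` closed polygon, #ff8800→cut S849 F820: (162.462,45.405) → (171.296,106.565) → (174.489,98.508) → (147.099,39.653) → (162.462,45.405) (closed)

[3] `<polygon>` closed polygon, #ff0000→score S435 F2239: (112.150,139.059) → (192.838,43.952) → (248.996,36.607) → (88.796,122.695) → (87.319,114.185) → (112.150,139.059) (closed)

[4] `<path>` regular polygon, #008000→engrave S130 F2468: (143.639,58.902) → (129.354,82.021) → (135.601,108.470) → (158.720,122.755) → (185.169,116.508) → (199.454,93.389) → (193.207,66.940) → (170.088,52.655) → (143.639,58.902) (closed)

[5] `<path>` closed polygon, #ff0000→score S435 F2239: (112.401,135.617) → (266.485,14.356) → (95.832,8.052) → (272.645,99.172) → (223.677,19.817) → (120.490,82.925) → (112.401,135.617) (closed)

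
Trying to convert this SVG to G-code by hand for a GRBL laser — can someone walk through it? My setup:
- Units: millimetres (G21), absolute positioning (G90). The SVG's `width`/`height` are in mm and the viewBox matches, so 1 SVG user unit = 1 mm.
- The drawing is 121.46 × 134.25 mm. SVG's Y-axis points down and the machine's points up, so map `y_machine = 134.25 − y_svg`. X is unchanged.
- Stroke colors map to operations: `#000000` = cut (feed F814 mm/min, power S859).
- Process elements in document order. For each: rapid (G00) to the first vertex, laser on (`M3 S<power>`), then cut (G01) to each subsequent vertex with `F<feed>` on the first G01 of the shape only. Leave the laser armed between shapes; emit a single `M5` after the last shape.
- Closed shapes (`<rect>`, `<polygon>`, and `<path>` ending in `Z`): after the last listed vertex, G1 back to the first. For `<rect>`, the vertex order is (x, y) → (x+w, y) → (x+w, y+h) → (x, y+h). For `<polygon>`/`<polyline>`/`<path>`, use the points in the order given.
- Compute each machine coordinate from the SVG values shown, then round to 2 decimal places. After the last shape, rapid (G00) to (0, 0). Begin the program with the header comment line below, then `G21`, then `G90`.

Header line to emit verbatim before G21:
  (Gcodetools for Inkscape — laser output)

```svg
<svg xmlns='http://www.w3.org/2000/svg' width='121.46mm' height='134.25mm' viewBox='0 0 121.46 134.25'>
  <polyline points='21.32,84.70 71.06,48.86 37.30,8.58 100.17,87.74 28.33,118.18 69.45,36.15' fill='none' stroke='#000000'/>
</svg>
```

(Gcodetools for Inkscape — laser output)
G21
G90
G00 X21.32 Y49.55
M3 S859
G01 X71.06 Y85.39 F814
G01 X37.30 Y125.67
G01 X100.17 Y46.51
G01 X28.33 Y16.07
G01 X69.45 Y98.10
M5
G00 X0.00 Y0.00

1 u = 1 mm; y_m = 134.25 − y.

[1] `<polyline>` open polyline, #000000→cut S859 F814: (21.32,49.55) → (71.06,85.39) → (37.30,125.67) → (100.17,46.51) → (28.33,16.07) → (69.45,98.10)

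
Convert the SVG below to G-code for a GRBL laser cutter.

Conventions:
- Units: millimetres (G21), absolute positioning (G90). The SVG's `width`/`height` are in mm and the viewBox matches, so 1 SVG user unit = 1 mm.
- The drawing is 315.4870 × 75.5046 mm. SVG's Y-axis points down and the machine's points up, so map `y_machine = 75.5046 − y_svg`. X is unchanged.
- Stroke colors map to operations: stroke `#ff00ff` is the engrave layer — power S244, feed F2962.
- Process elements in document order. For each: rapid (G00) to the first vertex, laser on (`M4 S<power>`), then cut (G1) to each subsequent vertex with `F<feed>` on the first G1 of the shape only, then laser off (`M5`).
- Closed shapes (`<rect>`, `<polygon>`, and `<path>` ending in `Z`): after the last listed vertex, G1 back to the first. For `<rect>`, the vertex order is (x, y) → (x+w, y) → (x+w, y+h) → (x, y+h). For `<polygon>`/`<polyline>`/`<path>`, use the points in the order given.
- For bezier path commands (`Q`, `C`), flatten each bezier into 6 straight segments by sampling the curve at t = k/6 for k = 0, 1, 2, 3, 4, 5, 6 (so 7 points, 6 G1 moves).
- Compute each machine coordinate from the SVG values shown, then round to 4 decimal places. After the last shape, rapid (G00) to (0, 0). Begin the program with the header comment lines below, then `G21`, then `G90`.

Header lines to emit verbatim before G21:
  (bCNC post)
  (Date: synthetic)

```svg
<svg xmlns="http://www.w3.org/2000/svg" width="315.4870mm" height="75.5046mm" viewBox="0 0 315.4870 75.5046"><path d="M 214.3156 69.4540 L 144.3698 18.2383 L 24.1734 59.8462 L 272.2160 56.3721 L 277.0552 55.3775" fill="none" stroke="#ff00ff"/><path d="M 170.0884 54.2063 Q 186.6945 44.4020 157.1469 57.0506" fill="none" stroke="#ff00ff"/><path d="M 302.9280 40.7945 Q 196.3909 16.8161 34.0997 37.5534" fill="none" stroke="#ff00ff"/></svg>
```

(bCNC post)
(Date: synthetic)
G21
G90
G00 X214.3156 Y6.0506
M4 S244
G1 X144.3698 Y57.2663 F2962
G1 X24.1734 Y15.6584
G1 X272.2160 Y19.1325
G1 X277.0552 Y20.1271
M5
G00 X170.0884 Y21.2983
M4 S244
G1 X174.3417 Y23.9427 F2962
G1 X176.0309 Y25.3397
G1 X175.1561 Y25.4894
G1 X171.7171 Y24.3916
G1 X165.7141 Y22.0465
G1 X157.1469 Y18.4540
M5
G00 X302.9280 Y34.7101
M4 S244
G1 X265.8669 Y41.4608 F2962
G1 X225.7084 Y45.7273
G1 X182.4524 Y47.5096
G1 X136.0989 Y46.8077
G1 X86.6480 Y43.6215
G1 X34.0997 Y37.9512
M5
G00 X0.0000 Y0.0000

Since the viewBox matches the mm dimensions, user units are millimetres directly. The only transform is the Y-flip y_m = 75.5046 − y_svg.

Shape 1 is a open polyline drawn with `<path>`. Its stroke #ff00ff means engrave at S244, F2962. After flipping Y the toolpath is (214.3156,6.0506) → (144.3698,57.2663) → (24.1734,15.6584) → (272.2160,19.1325) → (277.0552,20.1271).

Shape 2 is a quadratic bezier drawn with `<path>`. Its stroke #ff00ff means engrave at S244, F2962. After flipping Y the toolpath is (170.0884,21.2983) → (174.3417,23.9427) → (176.0309,25.3397) → (175.1561,25.4894) → (171.7171,24.3916) → (165.7141,22.0465) → (157.1469,18.4540).

Shape 3 is a quadratic bezier drawn with `<path>`. Its stroke #ff00ff means engrave at S244, F2962. After flipping Y the toolpath is (302.9280,34.7101) → (265.8669,41.4608) → (225.7084,45.7273) → (182.4524,47.5096) → (136.0989,46.8077) → (86.6480,43.6215) → (34.0997,37.9512).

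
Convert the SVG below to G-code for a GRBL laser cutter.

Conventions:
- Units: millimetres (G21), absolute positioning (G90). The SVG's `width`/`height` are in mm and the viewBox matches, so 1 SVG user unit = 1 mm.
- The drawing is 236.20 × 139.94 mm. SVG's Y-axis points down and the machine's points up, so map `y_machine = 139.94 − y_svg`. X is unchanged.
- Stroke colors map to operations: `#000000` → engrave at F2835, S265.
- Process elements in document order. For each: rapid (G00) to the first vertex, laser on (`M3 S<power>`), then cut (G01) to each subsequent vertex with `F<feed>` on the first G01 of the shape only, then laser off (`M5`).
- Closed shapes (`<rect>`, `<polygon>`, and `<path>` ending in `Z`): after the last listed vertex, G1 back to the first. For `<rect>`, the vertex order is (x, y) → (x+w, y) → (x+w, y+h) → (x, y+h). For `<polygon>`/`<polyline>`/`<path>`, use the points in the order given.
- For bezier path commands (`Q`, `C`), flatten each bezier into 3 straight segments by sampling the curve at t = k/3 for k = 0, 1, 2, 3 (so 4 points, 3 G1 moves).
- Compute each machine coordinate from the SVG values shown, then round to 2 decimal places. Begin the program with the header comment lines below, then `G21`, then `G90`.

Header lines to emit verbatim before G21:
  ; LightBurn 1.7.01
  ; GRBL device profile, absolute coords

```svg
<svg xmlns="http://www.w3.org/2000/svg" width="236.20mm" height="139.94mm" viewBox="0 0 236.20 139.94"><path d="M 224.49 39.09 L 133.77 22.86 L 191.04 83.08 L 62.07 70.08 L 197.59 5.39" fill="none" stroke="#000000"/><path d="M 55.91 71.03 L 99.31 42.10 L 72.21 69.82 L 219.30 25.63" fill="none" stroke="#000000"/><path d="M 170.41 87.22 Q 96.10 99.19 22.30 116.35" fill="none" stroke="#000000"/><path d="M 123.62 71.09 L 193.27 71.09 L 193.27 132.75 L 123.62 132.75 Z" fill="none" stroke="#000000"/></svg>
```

viewBox `0 0 236.20 139.94` with mm width/height → 1 unit = 1 mm. Flip: y_m = 139.94 − y_svg.

**Shape 1** — `<path>` open polyline, stroke `#000000` → engrave (S265, F2835). Machine vertices: (224.49,100.85) → (133.77,117.08) → (191.04,56.86) → (62.07,69.86) → (197.59,134.55). Open path.

**Shape 2** — `<path>` open polyline, stroke `#000000` → engrave (S265, F2835). Machine vertices: (55.91,68.91) → (99.31,97.84) → (72.21,70.12) → (219.30,114.31). Open path.

**Shape 3** — `<path>` quadratic bezier, stroke `#000000` → engrave (S265, F2835). Control points (SVG): P0=(170.41,87.22), P1=(96.10,99.19), P2=(22.30,116.35); sampled at t=k/3. Machine vertices: (170.41,52.72) → (120.93,44.16) → (71.56,34.45) → (22.30,23.59). Open path.

**Shape 4** — `<path>` rectangle, stroke `#000000` → engrave (S265, F2835). Machine vertices: (123.62,68.85) → (193.27,68.85) → (193.27,7.19) → (123.62,7.19) → (123.62,68.85). Closed: final G1 returns to the first vertex.

; LightBurn 1.7.01
; GRBL device profile, absolute coords
G21
G90
G00 X224.49 Y100.85
M3 S265
G01 X133.77 Y117.08 F2835
G01 X191.04 Y56.86
G01 X62.07 Y69.86
G01 X197.59 Y134.55
M5
G00 X55.91 Y68.91
M3 S265
G01 X99.31 Y97.84 F2835
G01 X72.21 Y70.12
G01 X219.30 Y114.31
M5
G00 X170.41 Y52.72
M3 S265
G01 X120.93 Y44.16 F2835
G01 X71.56 Y34.45
G01 X22.30 Y23.59
M5
G00 X123.62 Y68.85
M3 S265
G01 X193.27 Y68.85 F2835
G01 X193.27 Y7.19
G01 X123.62 Y7.19
G01 X123.62 Y68.85
M5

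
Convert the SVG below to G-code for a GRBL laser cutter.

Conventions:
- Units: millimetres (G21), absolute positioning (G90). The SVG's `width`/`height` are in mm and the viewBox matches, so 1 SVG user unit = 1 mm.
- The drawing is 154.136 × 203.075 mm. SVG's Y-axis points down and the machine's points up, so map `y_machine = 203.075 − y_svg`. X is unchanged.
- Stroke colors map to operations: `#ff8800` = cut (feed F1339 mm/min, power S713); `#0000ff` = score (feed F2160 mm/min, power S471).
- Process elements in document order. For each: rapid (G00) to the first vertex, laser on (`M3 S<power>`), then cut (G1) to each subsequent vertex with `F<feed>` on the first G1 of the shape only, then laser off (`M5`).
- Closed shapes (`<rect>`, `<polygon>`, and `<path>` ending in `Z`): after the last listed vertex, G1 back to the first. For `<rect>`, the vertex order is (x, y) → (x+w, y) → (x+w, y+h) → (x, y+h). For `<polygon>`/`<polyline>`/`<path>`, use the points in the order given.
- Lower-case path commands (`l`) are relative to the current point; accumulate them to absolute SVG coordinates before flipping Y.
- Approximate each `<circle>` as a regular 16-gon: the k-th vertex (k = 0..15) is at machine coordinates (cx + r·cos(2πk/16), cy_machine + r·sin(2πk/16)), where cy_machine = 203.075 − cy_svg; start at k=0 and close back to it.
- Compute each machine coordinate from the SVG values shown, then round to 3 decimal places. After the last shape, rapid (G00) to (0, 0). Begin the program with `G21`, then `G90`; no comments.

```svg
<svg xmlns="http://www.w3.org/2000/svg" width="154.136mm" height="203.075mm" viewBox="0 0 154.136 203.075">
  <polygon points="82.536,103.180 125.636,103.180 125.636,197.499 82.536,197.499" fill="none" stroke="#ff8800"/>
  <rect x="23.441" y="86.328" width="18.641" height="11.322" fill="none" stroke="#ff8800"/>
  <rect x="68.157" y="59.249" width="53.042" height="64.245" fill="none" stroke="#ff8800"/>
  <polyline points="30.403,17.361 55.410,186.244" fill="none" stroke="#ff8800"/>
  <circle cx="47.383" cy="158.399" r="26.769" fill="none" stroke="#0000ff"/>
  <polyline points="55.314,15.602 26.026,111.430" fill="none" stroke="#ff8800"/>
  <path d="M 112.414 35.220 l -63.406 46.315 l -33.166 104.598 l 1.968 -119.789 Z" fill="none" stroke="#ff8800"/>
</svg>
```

Since the viewBox matches the mm dimensions, user units are millimetres directly. The only transform is the Y-flip y_m = 203.075 − y_svg.

Shape 1 is a rectangle drawn with `<polygon>`. Its stroke #ff8800 means cut at S713, F1339. After flipping Y the toolpath is (82.536,99.895) → (125.636,99.895) → (125.636,5.576) → (82.536,5.576) → (82.536,99.895), returning to the start.

Shape 2 is a rectangle drawn with `<rect>`. Its stroke #ff8800 means cut at S713, F1339. After flipping Y the toolpath is (23.441,116.747) → (42.082,116.747) → (42.082,105.425) → (23.441,105.425) → (23.441,116.747), returning to the start.

Shape 3 is a rectangle drawn with `<rect>`. Its stroke #ff8800 means cut at S713, F1339. After flipping Y the toolpath is (68.157,143.826) → (121.199,143.826) → (121.199,79.581) → (68.157,79.581) → (68.157,143.826), returning to the start.

Shape 4 is a line segment drawn with `<polyline>`. Its stroke #ff8800 means cut at S713, F1339. After flipping Y the toolpath is (30.403,185.714) → (55.410,16.831).

Shape 5 is a circle drawn with `<circle>`. Its stroke #0000ff means score at S471, F2160. After flipping Y the toolpath is (74.152,44.676) → (72.114,54.920) → (66.312,63.605) → (57.627,69.407) → (47.383,71.445) → (37.139,69.407) → (28.454,63.605) → (22.652,54.920) → (20.614,44.676) → (22.652,34.432) → (28.454,25.747) → (37.139,19.945) → (47.383,17.907) → (57.627,19.945) → (66.312,25.747) → (72.114,34.432) → (74.152,44.676), returning to the start.

Shape 6 is a line segment drawn with `<polyline>`. Its stroke #ff8800 means cut at S713, F1339. After flipping Y the toolpath is (55.314,187.473) → (26.026,91.645).

Shape 7 is a closed polygon drawn with `<path>`. Its stroke #ff8800 means cut at S713, F1339. After flipping Y the toolpath is (112.414,167.855) → (49.008,121.540) → (15.842,16.942) → (17.810,136.731) → (112.414,167.855), returning to the start.

G21
G90
G00 X82.536 Y99.895
M3 S713
G1 X125.636 Y99.895 F1339
G1 X125.636 Y5.576
G1 X82.536 Y5.576
G1 X82.536 Y99.895
M5
G00 X23.441 Y116.747
M3 S713
G1 X42.082 Y116.747 F1339
G1 X42.082 Y105.425
G1 X23.441 Y105.425
G1 X23.441 Y116.747
M5
G00 X68.157 Y143.826
M3 S713
G1 X121.199 Y143.826 F1339
G1 X121.199 Y79.581
G1 X68.157 Y79.581
G1 X68.157 Y143.826
M5
G00 X30.403 Y185.714
M3 S713
G1 X55.410 Y16.831 F1339
M5
G00 X74.152 Y44.676
M3 S471
G1 X72.114 Y54.920 F2160
G1 X66.312 Y63.605
G1 X57.627 Y69.407
G1 X47.383 Y71.445
G1 X37.139 Y69.407
G1 X28.454 Y63.605
G1 X22.652 Y54.920
G1 X20.614 Y44.676
G1 X22.652 Y34.432
G1 X28.454 Y25.747
G1 X37.139 Y19.945
G1 X47.383 Y17.907
G1 X57.627 Y19.945
G1 X66.312 Y25.747
G1 X72.114 Y34.432
G1 X74.152 Y44.676
M5
G00 X55.314 Y187.473
M3 S713
G1 X26.026 Y91.645 F1339
M5
G00 X112.414 Y167.855
M3 S713
G1 X49.008 Y121.540 F1339
G1 X15.842 Y16.942
G1 X17.810 Y136.731
G1 X112.414 Y167.855
M5
G00 X0.000 Y0.000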